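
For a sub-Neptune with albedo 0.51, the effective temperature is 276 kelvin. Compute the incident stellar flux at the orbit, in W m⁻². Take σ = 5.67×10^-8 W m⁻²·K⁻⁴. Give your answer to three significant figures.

Invert the energy balance for S: S = 4σT⁴/(1−α).
The emitted flux is σT⁴ = 329.0 W m⁻².
So S = 4×329.0/(1−0.51) = 2686 W m⁻².

2690 W m⁻²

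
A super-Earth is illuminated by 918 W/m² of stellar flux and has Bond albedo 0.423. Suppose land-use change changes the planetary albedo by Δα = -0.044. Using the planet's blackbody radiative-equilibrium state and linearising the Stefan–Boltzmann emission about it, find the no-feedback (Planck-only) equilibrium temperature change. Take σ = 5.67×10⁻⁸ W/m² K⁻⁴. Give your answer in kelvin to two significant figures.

4.2 K

The baseline emission temperature is T_e = 219.8 K.
ΔF = −(S/4)Δα = −(918.0/4)×(-0.044) = 10.10 W/m².
The Planck feedback parameter is 4σT_e³ = 2.409 W/m²/K.
So ΔT₀ = 10.10/2.409 = 4.19 K.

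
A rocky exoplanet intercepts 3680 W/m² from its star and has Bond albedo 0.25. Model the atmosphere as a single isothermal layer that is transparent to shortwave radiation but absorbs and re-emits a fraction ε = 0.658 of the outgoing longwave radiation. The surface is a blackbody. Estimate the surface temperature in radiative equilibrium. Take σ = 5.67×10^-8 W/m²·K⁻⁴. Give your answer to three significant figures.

367 kelvin

The planet radiates to space at T_e = [S(1−α)/(4σ)]^(1/4) = 332.1 K.
For a single slab of emissivity ε, T_s⁴ = 2T_e⁴/(2−ε); thus T_s = 332.1·(1.49)^(1/4) = 367.0 K.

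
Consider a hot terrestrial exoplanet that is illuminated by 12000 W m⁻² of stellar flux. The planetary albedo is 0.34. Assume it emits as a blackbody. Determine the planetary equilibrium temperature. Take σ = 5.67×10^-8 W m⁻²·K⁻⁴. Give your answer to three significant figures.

Averaging over the sphere, the absorbed flux is S(1−α)/4 = 1980 W m⁻².
Balancing against σT⁴: T = (1980/5.67×10⁻⁸)^(1/4) = 432.3 K.

432 K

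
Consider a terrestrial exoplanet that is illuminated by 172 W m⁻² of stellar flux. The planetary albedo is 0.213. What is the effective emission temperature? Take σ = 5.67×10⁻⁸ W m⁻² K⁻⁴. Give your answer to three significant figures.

Absorbed flux (global mean): S(1−α)/4 = 172.0·0.787/4 = 33.84 W m⁻².
Balancing against σT⁴: T = (33.84/5.67×10⁻⁸)^(1/4) = 156.3 K.

156 K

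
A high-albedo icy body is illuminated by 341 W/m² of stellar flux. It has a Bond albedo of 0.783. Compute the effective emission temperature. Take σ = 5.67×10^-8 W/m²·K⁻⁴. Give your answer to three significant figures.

Averaging over the sphere, the absorbed flux is S(1−α)/4 = 18.50 W/m².
In equilibrium σT⁴ equals this, so T = 134.4 K.

134 K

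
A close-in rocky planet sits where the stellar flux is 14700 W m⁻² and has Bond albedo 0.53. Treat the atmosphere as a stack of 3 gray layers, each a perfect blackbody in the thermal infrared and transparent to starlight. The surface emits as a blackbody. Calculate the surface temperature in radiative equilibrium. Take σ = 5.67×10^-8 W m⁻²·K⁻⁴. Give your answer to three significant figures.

Top-of-atmosphere balance: σT_e⁴ = S(1−α)/4 = 1727 W m⁻² → T_e = 417.8 K.
Layer-by-layer balance gives σT_s⁴ = (N+1)σT_e⁴, so T_s = 4^¼·417.8 = 590.8 K.

591 K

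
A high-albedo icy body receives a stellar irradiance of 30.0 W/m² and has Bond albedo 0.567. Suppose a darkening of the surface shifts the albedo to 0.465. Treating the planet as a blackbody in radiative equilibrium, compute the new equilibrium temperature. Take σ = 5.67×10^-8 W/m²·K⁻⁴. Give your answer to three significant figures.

91.7 kelvin

New equilibrium: T₂ = [(1−0.465)·30.00/(4σ)]^(1/4) = 91.72 K.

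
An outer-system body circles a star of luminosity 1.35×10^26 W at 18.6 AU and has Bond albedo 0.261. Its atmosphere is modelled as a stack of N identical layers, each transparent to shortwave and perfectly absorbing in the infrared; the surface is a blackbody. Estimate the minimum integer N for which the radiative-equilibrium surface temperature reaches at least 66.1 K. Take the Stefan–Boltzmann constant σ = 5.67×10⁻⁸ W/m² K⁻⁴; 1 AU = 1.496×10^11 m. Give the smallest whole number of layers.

4

Orbital distance: d = 18.6 AU = 2.783×10^12 m.
S = L/(4πd²) = 1.388 W/m².
Top-of-atmosphere balance: σT_e⁴ = S(1−α)/4 = 0.2563 W/m² → T_e = 46.11 K.
Need (N+1)T_e⁴ ≥ T_s⁴, i.e. N+1 ≥ (66.1/46.11)⁴ = 4.222.
Rounding up, N = 4.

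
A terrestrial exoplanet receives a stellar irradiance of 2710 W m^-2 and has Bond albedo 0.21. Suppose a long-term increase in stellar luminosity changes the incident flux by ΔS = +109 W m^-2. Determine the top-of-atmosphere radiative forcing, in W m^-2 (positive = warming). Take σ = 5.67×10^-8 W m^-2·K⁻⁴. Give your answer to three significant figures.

21.5 W m^-2

Only a fraction (1−α) is absorbed and it's spread over 4πR², so ΔF = (1−α)ΔS/4 = 21.53 W m^-2.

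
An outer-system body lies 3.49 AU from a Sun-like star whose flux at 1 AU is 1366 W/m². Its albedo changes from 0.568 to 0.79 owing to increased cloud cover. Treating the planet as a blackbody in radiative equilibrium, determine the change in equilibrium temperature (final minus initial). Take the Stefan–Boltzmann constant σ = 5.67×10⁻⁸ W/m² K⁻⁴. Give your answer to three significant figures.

-19.9 kelvin

Irradiance scales as 1/d², so S = 1366 W/m² × (1/3.49)² = 112.2 W/m².
With α = 0.568, T₁ = 120.9 K.
Final:   T₂ = [S(1−0.79)/(4σ)]^(1/4) = 100.9 K.
ΔT = T₂ − T₁ = -19.95 K.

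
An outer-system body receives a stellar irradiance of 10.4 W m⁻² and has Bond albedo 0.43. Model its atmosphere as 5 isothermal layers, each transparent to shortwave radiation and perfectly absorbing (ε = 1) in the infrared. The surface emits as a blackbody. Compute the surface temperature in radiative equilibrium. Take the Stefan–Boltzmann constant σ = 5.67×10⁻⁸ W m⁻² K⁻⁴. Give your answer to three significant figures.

Top-of-atmosphere balance: σT_e⁴ = S(1−α)/4 = 1.482 W m⁻² → T_e = 71.50 K.
With N = 5 opaque layers, T_s = (N+1)^(1/4)·T_e = 6^(1/4)·71.50 = 111.9 K.

112 K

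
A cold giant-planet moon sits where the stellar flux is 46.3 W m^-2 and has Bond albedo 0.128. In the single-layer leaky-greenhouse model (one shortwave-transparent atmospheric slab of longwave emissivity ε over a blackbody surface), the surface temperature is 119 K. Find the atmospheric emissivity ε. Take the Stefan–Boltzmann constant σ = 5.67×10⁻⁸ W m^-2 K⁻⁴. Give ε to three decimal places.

0.225

TOA balance gives T_e = 115.5 K.
Since (2−ε)/2 = (T_e/T_s)⁴ = 0.8877, ε = 0.2246.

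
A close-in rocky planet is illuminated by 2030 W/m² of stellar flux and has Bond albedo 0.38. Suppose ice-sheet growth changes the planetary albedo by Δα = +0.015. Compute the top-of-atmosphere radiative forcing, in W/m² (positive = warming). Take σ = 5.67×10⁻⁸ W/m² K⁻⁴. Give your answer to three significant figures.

-7.61 W/m²

The change in absorbed flux is Δ[S(1−α)/4] = −SΔα/4 = -7.612 W/m².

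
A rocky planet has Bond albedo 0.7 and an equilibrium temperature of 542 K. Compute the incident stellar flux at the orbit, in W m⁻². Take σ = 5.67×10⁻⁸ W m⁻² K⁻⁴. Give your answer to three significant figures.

From S(1−α)/4 = σT⁴: S = 4σT⁴/(1−α).
σT⁴ = 5.67×10⁻⁸·(542)⁴ = 4893 W m⁻².
So S = 4×4893/(1−0.7) = 65240 W m⁻².

65200 W m⁻²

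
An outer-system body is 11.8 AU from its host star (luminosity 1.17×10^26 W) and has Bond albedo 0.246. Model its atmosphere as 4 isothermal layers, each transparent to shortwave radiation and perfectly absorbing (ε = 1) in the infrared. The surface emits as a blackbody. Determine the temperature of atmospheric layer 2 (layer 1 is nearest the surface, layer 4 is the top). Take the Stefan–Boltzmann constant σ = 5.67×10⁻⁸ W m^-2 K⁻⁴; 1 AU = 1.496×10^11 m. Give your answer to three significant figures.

d = 11.8 × 1.496×10^11 m = 1.765×10^12 m.
S = L/(4πd²) = 2.988 W m^-2.
Top-of-atmosphere balance: σT_e⁴ = S(1−α)/4 = 0.5632 W m^-2 → T_e = 56.14 K.
Each opaque layer satisfies 2T_j⁴ = T_{j−1}⁴ + T_{j+1}⁴, giving T_k⁴ = (N+1−k)T_e⁴.
T_2 = (3)^(1/4)·56.14 = 73.88 K.

73.9 kelvin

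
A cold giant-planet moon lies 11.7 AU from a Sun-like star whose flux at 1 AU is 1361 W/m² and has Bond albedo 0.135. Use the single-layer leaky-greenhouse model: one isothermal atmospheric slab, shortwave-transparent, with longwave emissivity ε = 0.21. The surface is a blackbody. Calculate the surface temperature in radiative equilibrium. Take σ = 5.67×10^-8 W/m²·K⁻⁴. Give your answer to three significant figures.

80.7 K

By the inverse-square law, S = 1361/11.7² = 9.942 W/m².
Effective emission temperature (TOA balance): σT_e⁴ = S(1−α)/4 = 2.150 W/m² → T_e = 78.47 K.
Surface balance with a leaky layer gives σT_s⁴ = σT_e⁴·2/(2−ε), so T_s = T_e·[2/(2−0.21)]^(1/4) = 80.68 K.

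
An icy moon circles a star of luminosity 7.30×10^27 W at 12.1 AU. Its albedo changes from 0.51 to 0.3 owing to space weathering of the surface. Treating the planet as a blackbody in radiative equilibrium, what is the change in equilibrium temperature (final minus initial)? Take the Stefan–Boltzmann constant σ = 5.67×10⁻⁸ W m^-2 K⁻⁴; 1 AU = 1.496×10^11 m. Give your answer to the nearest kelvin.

13 kelvin

d = 12.1 × 1.496×10^11 m = 1.810×10^12 m.
Spreading L over a sphere of radius d: S = 7.30×10^27/(4π·1.81×10^12²) = 177.3 W m^-2.
Before: T₁ = [177.3·0.49/(4σ)]^(1/4) = 139.9 K.
Final:   T₂ = [S(1−0.3)/(4σ)]^(1/4) = 152.9 K.
ΔT = T₂ − T₁ = 13.05 K.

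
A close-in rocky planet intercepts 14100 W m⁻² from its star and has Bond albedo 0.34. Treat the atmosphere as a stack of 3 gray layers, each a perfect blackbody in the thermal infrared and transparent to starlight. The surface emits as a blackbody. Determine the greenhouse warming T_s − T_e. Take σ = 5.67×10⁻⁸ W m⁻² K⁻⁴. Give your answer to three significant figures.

The effective emission temperature is T_e = [S(1−α)/(4σ)]^¼ = 450.1 K.
T_s = (N+1)^(1/4)·T_e = 636.5 K.
So the greenhouse effect raises the surface by 636.5 − 450.1 = 186.4 K.

186 K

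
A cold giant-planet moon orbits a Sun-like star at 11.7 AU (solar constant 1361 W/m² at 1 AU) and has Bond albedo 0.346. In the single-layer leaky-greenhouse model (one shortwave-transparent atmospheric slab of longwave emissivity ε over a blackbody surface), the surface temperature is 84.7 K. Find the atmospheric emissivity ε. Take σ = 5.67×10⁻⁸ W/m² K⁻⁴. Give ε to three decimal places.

Irradiance scales as 1/d², so S = 1361 W/m² × (1/11.7)² = 9.942 W/m².
TOA balance gives T_e = 73.17 K.
T_s⁴ = T_e⁴·2/(2−ε) → ε = 2 − 2(T_e/T_s)⁴ = 2 − 2·(73.17/84.7)⁴ = 0.8859.

0.886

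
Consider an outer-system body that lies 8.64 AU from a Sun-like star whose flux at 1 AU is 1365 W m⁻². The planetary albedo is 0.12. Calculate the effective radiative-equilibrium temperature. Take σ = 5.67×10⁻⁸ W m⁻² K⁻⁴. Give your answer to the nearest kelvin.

Irradiance scales as 1/d², so S = 1365 W m⁻² × (1/8.64)² = 18.29 W m⁻².
Absorbed flux (global mean): S(1−α)/4 = 18.29·0.88/4 = 4.023 W m⁻².
Balancing against σT⁴: T = (4.023/5.67×10⁻⁸)^(1/4) = 91.78 K.

92 K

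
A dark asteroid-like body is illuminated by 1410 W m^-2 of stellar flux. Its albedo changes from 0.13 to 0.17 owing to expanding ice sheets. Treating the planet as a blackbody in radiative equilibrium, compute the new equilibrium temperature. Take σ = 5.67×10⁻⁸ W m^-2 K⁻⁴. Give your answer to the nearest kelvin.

268 K

T₂ = [S(1−α₂)/(4σ)]^(1/4) = [1410·0.83/(4σ)]^(1/4) = 268.0 K.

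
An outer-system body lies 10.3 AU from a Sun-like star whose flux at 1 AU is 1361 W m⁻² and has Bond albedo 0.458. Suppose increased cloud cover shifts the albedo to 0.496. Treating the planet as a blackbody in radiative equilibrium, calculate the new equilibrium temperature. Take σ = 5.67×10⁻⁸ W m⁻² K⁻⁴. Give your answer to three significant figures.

73.1 K

By the inverse-square law, S = 1361/10.3² = 12.83 W m⁻².
T₂ = [S(1−α₂)/(4σ)]^(1/4) = [12.83·0.504/(4σ)]^(1/4) = 73.07 K.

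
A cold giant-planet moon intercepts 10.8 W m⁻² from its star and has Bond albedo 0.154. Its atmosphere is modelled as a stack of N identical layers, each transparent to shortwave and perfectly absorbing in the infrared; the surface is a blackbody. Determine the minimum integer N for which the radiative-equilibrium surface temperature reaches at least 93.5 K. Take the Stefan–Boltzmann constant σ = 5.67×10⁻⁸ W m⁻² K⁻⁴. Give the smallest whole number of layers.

1

OLR = S(1−α)/4 = 2.284 W m⁻²; the top layer radiates at T_e = 79.67 K.
Since T_s⁴ = (N+1)T_e⁴, we need N ≥ (T_s/T_e)⁴ − 1 = 0.897.
The minimum whole number is N = 1.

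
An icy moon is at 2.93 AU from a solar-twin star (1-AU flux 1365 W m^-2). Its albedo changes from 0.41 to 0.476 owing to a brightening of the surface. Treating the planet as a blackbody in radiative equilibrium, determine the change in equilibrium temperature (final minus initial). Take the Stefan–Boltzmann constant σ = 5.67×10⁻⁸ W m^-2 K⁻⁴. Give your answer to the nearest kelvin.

-4 K

Flux at the orbit: S = 1365/(2.93)² = 159.0 W m^-2.
Initial: T₁ = [S(1−0.41)/(4σ)]^(1/4) = 142.6 K.
After:  T₂ = [159.0·0.524/(4σ)]^(1/4) = 138.4 K.
ΔT = T₂ − T₁ = -4.167 K.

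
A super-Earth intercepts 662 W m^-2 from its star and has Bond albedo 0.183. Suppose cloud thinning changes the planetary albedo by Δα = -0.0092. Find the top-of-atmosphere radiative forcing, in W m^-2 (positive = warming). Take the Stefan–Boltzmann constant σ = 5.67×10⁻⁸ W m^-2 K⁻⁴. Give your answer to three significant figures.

TOA radiative forcing: ΔF = −S·Δα/4 = −662.0·(-0.0092)/4 = 1.523 W m^-2.

1.52 W m^-2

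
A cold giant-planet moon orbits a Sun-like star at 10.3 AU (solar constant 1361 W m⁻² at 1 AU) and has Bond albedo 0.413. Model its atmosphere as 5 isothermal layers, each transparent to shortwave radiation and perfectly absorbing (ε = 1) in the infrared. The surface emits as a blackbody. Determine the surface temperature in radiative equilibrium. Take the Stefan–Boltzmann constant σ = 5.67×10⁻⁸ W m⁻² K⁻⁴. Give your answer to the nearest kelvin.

By the inverse-square law, S = 1361/10.3² = 12.83 W m⁻².
OLR = S(1−α)/4 = 1.883 W m⁻²; the top layer radiates at T_e = 75.91 K.
Layer-by-layer balance gives σT_s⁴ = (N+1)σT_e⁴, so T_s = 6^¼·75.91 = 118.8 K.

119 K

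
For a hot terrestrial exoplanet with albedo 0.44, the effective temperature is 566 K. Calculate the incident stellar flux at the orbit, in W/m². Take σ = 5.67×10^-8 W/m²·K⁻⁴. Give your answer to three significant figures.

41600 W/m²

Invert the energy balance for S: S = 4σT⁴/(1−α).
σT⁴ = 5.67×10⁻⁸·(566)⁴ = 5819 W/m².
S = 4·5819/0.56 = 41560 W/m².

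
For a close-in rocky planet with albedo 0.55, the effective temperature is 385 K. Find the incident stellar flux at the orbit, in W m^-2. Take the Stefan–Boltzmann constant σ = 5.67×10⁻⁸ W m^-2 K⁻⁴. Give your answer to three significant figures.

From S(1−α)/4 = σT⁴: S = 4σT⁴/(1−α).
σT⁴ = 5.67×10⁻⁸·(385)⁴ = 1246 W m^-2.
So S = 4×1246/(1−0.55) = 11070 W m^-2.

11100 W m^-2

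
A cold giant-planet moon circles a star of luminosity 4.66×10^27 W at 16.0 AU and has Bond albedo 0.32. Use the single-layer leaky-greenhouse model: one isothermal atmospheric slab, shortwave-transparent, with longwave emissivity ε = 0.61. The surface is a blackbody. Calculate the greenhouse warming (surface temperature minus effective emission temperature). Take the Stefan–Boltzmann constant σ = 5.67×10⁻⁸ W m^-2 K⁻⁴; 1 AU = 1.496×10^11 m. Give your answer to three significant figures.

Orbital distance: d = 16.0 AU = 2.394×10^12 m.
Flux at the orbit: S = L/(4πd²) = 4.66×10^27/(4π·(2.39×10^12)²) = 64.73 W m^-2.
At the top of the atmosphere, σT_e⁴ = S(1−α)/4 = 11.00 W m^-2, giving T_e = 118.0 K.
Surface balance with a leaky layer gives σT_s⁴ = σT_e⁴·2/(2−ε), so T_s = T_e·[2/(2−0.61)]^(1/4) = 129.3 K.
Greenhouse warming: T_s − T_e = 11.24 K.

11.2 K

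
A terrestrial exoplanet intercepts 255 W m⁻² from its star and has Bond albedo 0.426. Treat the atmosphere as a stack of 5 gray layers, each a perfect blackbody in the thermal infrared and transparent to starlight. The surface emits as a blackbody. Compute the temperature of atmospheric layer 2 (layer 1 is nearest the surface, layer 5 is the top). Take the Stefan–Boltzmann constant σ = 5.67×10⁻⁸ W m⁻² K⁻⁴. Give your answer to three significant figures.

The effective emission temperature is T_e = [S(1−α)/(4σ)]^¼ = 159.4 K.
Each opaque layer satisfies 2T_j⁴ = T_{j−1}⁴ + T_{j+1}⁴, giving T_k⁴ = (N+1−k)T_e⁴.
T_2 = (4)^(1/4)·159.4 = 225.4 K.

225 kelvin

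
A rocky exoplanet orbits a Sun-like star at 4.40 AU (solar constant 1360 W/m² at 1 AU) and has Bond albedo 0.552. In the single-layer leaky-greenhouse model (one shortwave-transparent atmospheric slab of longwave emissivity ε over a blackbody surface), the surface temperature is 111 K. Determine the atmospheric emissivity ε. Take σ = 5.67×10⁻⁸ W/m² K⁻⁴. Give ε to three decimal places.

Flux at the orbit: S = 1360/(4.40)² = 70.25 W/m².
TOA balance gives T_e = 108.5 K.
Since (2−ε)/2 = (T_e/T_s)⁴ = 0.9141, ε = 0.1719.

0.172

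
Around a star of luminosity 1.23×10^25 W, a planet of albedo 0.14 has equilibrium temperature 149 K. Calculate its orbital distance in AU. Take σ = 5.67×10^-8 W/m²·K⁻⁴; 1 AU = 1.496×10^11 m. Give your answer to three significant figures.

Required flux: S = 4σT⁴/(1−α) = 130.0 W/m².
Then d = [L/(4πS)]^(1/2) = 8.678×10^10 m, i.e. 0.5801 AU.

0.580 AU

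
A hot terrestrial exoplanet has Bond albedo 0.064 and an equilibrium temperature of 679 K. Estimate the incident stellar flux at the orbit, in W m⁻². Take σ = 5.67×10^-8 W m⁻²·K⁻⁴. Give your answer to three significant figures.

From S(1−α)/4 = σT⁴: S = 4σT⁴/(1−α).
The emitted flux is σT⁴ = 12050 W m⁻².
So S = 4×12050/(1−0.064) = 51500 W m⁻².

51500 W m⁻²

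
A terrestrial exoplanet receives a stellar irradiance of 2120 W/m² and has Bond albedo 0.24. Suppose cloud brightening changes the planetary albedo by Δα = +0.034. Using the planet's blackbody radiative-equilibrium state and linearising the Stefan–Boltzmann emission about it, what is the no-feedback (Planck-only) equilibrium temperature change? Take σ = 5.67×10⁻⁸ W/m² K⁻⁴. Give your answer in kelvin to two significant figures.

Unperturbed T_e = [2120·(1−0.24)/(4σ)]^¼ = 290.3 K.
The change in absorbed flux is Δ[S(1−α)/4] = −SΔα/4 = -18.02 W/m².
Linearising σT⁴ gives d(σT⁴)/dT = 4σT_e³ = 5.550 W/m² per K.
So ΔT₀ = -18.02/5.550 = -3.25 K.

-3.2 K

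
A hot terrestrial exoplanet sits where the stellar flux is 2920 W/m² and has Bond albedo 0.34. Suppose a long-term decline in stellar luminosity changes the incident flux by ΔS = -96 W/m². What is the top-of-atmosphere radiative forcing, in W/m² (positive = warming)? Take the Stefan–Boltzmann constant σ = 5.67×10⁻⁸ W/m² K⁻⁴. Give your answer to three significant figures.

-15.8 W/m²

TOA radiative forcing: ΔF = (1−α)ΔS/4 = 0.66·(-96)/4 = -15.84 W/m².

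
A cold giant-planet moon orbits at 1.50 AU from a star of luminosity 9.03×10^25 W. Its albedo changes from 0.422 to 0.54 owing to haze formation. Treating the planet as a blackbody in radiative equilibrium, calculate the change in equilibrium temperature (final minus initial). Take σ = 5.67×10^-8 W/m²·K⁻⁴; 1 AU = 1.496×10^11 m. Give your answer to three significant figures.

-7.66 kelvin

d = 1.50 × 1.496×10^11 m = 2.244×10^11 m.
S = L/(4πd²) = 142.7 W/m².
With α = 0.422, T₁ = 138.1 K.
After:  T₂ = [142.7·0.46/(4σ)]^(1/4) = 130.4 K.
ΔT = T₂ − T₁ = -7.663 K.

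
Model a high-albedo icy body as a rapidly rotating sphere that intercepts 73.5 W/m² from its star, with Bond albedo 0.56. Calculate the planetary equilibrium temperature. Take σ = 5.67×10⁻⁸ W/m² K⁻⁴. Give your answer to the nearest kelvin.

109 K

Averaging over the sphere, the absorbed flux is S(1−α)/4 = 8.085 W/m².
In equilibrium σT⁴ equals this, so T = 109.3 K.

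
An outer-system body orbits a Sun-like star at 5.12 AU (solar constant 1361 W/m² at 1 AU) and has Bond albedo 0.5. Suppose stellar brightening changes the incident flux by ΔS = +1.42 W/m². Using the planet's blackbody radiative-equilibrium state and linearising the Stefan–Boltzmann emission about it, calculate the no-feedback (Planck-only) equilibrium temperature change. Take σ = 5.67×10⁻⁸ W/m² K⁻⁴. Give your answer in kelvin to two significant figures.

0.71 K

Irradiance scales as 1/d², so S = 1361 W/m² × (1/5.12)² = 51.92 W/m².
Reference equilibrium: T_e = [S(1−α)/(4σ)]^(1/4) = 103.4 K.
Only a fraction (1−α) is absorbed and it's spread over 4πR², so ΔF = (1−α)ΔS/4 = 0.1775 W/m².
Planck response: λ_P = 4σT_e³ = 4·5.67×10⁻⁸·(103.4)³ = 0.2510 W/m²/K.
So ΔT₀ = 0.1775/0.2510 = 0.707 K.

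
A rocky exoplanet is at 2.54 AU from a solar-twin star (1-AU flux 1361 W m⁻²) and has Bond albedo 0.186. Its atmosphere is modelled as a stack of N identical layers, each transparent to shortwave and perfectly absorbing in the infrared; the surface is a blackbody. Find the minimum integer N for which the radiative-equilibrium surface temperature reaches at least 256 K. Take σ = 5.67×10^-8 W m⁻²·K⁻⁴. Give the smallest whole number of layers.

5

Irradiance scales as 1/d², so S = 1361 W m⁻² × (1/2.54)² = 211.0 W m⁻².
Top-of-atmosphere balance: σT_e⁴ = S(1−α)/4 = 42.93 W m⁻² → T_e = 165.9 K.
Need (N+1)T_e⁴ ≥ T_s⁴, i.e. N+1 ≥ (256/165.9)⁴ = 5.673.
Rounding up, N = 5.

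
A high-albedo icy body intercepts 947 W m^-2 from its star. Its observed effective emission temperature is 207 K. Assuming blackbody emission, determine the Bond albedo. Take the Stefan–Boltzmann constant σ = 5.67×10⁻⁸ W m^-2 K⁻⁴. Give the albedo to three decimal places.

0.560

From σT⁴ = S(1−α)/4 we invert for α: 1−α = 4σT⁴/S.
4σT⁴ = 4·5.67×10⁻⁸·(207)⁴ = 416.4 W m^-2.
1−α = 416.4/947.0 = 0.4397, so α = 0.5603.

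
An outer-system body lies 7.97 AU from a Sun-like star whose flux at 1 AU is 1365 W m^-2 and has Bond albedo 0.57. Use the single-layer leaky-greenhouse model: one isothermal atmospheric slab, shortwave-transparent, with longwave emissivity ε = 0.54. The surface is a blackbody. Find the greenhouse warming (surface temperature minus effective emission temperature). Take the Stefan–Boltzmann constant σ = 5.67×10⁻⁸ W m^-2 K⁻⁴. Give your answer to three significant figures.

By the inverse-square law, S = 1365/7.97² = 21.49 W m^-2.
Effective emission temperature (TOA balance): σT_e⁴ = S(1−α)/4 = 2.310 W m^-2 → T_e = 79.89 K.
The surface balance (absorbed SW + ε·downward IR = σT_s⁴) with T_a⁴ = T_s⁴/2 reduces to T_s = T_e·[2/(2−ε)]^¼ = 86.43 K.
The atmosphere warms the surface by 6.540 K.

6.54 K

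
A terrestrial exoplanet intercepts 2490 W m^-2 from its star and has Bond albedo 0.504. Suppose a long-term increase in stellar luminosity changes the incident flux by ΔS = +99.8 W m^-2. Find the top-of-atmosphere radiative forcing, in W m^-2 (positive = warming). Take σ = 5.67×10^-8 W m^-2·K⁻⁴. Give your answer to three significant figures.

ΔF = Δ[S(1−α)]/4 = (1−0.504)·+99.8/4 = 12.38 W m^-2.

12.4 W m^-2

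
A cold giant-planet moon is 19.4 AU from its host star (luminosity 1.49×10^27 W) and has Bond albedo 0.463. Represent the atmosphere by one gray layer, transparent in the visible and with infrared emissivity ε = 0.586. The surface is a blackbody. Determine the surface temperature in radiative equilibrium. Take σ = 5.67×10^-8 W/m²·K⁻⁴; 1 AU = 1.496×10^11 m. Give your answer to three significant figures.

Orbital distance: d = 19.4 AU = 2.902×10^12 m.
Flux at the orbit: S = L/(4πd²) = 1.49×10^27/(4π·(2.90×10^12)²) = 14.08 W/m².
Effective emission temperature (TOA balance): σT_e⁴ = S(1−α)/4 = 1.890 W/m² → T_e = 75.98 K.
For a single slab of emissivity ε, T_s⁴ = 2T_e⁴/(2−ε); thus T_s = 75.98·(1.414)^(1/4) = 82.86 K.

82.9 K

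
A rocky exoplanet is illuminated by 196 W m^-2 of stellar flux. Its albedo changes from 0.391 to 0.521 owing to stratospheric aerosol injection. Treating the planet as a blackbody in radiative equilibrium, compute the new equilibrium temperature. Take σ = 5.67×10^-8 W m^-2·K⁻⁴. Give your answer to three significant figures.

143 K

New equilibrium: T₂ = [(1−0.521)·196.0/(4σ)]^(1/4) = 142.6 K.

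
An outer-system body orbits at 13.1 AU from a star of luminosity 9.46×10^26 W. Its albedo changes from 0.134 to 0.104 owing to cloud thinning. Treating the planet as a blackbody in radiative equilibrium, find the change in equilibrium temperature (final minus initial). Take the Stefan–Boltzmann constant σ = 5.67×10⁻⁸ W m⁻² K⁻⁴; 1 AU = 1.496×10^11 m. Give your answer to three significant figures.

Orbital distance: d = 13.1 AU = 1.960×10^12 m.
Spreading L over a sphere of radius d: S = 9.46×10^26/(4π·1.96×10^12²) = 19.60 W m⁻².
Before: T₁ = [19.60·0.866/(4σ)]^(1/4) = 93.01 K.
Final:   T₂ = [S(1−0.104)/(4σ)]^(1/4) = 93.81 K.
ΔT = T₂ − T₁ = 0.7953 K.

0.795 K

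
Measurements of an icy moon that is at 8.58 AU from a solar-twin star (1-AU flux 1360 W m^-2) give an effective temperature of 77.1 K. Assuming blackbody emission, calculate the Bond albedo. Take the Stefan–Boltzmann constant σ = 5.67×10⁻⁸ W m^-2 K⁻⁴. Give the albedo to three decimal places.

Irradiance scales as 1/d², so S = 1360 W m^-2 × (1/8.58)² = 18.47 W m^-2.
Energy balance: S(1−α)/4 = σT⁴, so 1−α = 4σT⁴/S.
σT⁴ = 2.004 W m^-2, so 4σT⁴ = 8.014 W m^-2.
1−α = 8.014/18.47 = 0.4338, so α = 0.5662.

0.566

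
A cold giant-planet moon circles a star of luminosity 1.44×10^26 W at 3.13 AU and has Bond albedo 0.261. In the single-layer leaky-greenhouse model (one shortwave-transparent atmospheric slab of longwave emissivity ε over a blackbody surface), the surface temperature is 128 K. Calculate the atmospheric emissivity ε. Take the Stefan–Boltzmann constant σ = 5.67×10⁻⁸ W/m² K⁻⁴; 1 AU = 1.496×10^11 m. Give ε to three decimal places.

0.731

Orbital distance: d = 3.13 AU = 4.682×10^11 m.
Flux at the orbit: S = L/(4πd²) = 1.44×10^26/(4π·(4.68×10^11)²) = 52.26 W/m².
Effective temperature: T_e = [S(1−α)/(4σ)]^(1/4) = 114.2 K.
Since (2−ε)/2 = (T_e/T_s)⁴ = 0.6344, ε = 0.7312.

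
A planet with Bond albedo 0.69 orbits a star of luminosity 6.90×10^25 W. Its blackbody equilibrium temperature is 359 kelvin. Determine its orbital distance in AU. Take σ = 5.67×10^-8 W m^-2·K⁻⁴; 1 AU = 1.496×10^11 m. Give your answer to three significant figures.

0.142 AU

The flux needed for this T is 4σT⁴/(1−0.69) = 12150 W m^-2.
From L = 4πd²S, d = √(6.90×10^25/(4π·12150)) = 2.126×10^10 m = 0.1421 AU.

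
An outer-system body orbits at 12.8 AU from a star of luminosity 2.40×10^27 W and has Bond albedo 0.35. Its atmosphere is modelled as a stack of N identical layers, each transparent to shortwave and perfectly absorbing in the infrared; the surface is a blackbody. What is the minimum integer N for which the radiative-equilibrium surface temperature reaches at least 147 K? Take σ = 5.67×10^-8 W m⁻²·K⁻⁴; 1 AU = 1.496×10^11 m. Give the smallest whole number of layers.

d = 12.8 × 1.496×10^11 m = 1.915×10^12 m.
S = L/(4πd²) = 52.09 W m⁻².
Top-of-atmosphere balance: σT_e⁴ = S(1−α)/4 = 8.464 W m⁻² → T_e = 110.5 K.
Since T_s⁴ = (N+1)T_e⁴, we need N ≥ (T_s/T_e)⁴ − 1 = 2.128.
The minimum whole number is N = 3.

3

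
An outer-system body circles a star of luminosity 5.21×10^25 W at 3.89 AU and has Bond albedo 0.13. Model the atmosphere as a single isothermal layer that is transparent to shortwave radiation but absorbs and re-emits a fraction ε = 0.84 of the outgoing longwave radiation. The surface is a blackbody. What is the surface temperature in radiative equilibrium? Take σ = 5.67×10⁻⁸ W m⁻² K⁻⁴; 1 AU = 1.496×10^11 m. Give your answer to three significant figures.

94.9 K

d = 3.89 × 1.496×10^11 m = 5.819×10^11 m.
Spreading L over a sphere of radius d: S = 5.21×10^25/(4π·5.82×10^11²) = 12.24 W m⁻².
At the top of the atmosphere, σT_e⁴ = S(1−α)/4 = 2.663 W m⁻², giving T_e = 82.78 K.
The surface balance (absorbed SW + ε·downward IR = σT_s⁴) with T_a⁴ = T_s⁴/2 reduces to T_s = T_e·[2/(2−ε)]^¼ = 94.86 K.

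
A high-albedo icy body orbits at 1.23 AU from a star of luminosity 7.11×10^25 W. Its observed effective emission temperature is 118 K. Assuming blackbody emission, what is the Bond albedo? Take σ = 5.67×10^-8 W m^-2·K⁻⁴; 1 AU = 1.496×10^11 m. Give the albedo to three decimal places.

0.737

d = 1.23 × 1.496×10^11 m = 1.840×10^11 m.
Spreading L over a sphere of radius d: S = 7.11×10^25/(4π·1.84×10^11²) = 167.1 W m^-2.
Energy balance: S(1−α)/4 = σT⁴, so 1−α = 4σT⁴/S.
σT⁴ = 10.99 W m^-2, so 4σT⁴ = 43.97 W m^-2.
1−α = 43.97/167.1 = 0.2631, so α = 0.7369.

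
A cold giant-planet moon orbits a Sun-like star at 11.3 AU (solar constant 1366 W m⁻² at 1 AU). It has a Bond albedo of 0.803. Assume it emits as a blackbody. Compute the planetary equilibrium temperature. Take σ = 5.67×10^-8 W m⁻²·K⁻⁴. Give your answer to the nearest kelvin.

Flux at the orbit: S = 1366/(11.3)² = 10.70 W m⁻².
The planet absorbs (1−α)S over its disc πR² and re-emits over 4πR², so the mean absorbed flux is (1−0.803)·10.70/4 = 0.5269 W m⁻².
In equilibrium σT⁴ equals this, so T = 55.21 K.

55 K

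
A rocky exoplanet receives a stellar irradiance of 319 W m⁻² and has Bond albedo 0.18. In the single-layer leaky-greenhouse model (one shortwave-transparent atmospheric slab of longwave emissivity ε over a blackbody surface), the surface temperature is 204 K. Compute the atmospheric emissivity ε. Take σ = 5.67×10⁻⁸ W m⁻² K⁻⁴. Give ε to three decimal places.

First, T_e = [319.0·(1−0.18)/(4σ)]^(1/4) = 184.3 K.
Inverting T_s⁴ = 2T_e⁴/(2−ε): (T_e/T_s)⁴ = 0.6659, so ε = 2(1 − 0.6659) = 0.6681.

0.668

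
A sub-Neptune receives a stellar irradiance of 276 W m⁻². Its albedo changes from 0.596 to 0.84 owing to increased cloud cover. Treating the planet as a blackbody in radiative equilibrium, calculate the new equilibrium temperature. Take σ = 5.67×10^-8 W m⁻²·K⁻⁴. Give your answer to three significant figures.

118 K

T₂ = [S(1−α₂)/(4σ)]^(1/4) = [276.0·0.16/(4σ)]^(1/4) = 118.1 K.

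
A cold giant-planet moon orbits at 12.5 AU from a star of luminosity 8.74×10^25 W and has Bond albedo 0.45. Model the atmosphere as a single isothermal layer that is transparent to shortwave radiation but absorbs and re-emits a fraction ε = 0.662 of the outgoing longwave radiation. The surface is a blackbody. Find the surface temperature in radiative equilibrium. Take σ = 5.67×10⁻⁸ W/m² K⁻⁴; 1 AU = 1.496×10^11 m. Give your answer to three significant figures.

51.8 K

d = 12.5 × 1.496×10^11 m = 1.870×10^12 m.
S = L/(4πd²) = 1.989 W/m².
Effective emission temperature (TOA balance): σT_e⁴ = S(1−α)/4 = 0.2735 W/m² → T_e = 46.86 K.
Surface balance with a leaky layer gives σT_s⁴ = σT_e⁴·2/(2−ε), so T_s = T_e·[2/(2−0.662)]^(1/4) = 51.82 K.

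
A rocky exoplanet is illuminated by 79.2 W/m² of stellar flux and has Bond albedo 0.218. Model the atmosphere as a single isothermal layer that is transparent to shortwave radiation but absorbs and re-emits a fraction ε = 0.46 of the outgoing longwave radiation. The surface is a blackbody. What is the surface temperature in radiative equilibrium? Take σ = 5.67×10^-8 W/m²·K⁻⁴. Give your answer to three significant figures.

Effective emission temperature (TOA balance): σT_e⁴ = S(1−α)/4 = 15.48 W/m² → T_e = 128.6 K.
For a single slab of emissivity ε, T_s⁴ = 2T_e⁴/(2−ε); thus T_s = 128.6·(1.299)^(1/4) = 137.2 K.

137 K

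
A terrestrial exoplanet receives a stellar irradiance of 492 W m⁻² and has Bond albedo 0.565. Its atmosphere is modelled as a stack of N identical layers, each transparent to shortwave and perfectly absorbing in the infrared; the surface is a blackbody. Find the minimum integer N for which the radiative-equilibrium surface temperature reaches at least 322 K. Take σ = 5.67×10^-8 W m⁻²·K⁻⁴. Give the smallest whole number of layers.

11

Top-of-atmosphere balance: σT_e⁴ = S(1−α)/4 = 53.51 W m⁻² → T_e = 175.3 K.
Since T_s⁴ = (N+1)T_e⁴, we need N ≥ (T_s/T_e)⁴ − 1 = 10.392.
So N ≥ 10.392; the smallest integer is N = 11.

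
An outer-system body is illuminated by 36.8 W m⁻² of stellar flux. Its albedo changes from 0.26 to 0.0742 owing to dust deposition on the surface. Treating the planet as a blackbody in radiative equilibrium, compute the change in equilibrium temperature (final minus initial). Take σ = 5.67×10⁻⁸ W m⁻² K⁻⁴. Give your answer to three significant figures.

6.03 K

Initial: T₁ = [S(1−0.26)/(4σ)]^(1/4) = 104.7 K.
With α = 0.0742, T₂ = 110.7 K.
Change: 110.7 − 104.7 = 6.029 K.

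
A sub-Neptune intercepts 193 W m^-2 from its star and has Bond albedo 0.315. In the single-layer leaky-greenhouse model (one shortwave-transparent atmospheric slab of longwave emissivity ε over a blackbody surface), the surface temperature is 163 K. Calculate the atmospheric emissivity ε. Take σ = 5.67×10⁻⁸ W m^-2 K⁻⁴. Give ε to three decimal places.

First, T_e = [193.0·(1−0.315)/(4σ)]^(1/4) = 155.4 K.
Inverting T_s⁴ = 2T_e⁴/(2−ε): (T_e/T_s)⁴ = 0.8258, so ε = 2(1 − 0.8258) = 0.3485.

0.348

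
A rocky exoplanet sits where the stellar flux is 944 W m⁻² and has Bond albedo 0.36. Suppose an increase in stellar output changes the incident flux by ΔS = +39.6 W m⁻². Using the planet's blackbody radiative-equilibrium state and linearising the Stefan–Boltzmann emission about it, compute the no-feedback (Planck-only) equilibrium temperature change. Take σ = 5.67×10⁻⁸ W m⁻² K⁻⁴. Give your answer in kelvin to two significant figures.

Reference equilibrium: T_e = [S(1−α)/(4σ)]^(1/4) = 227.2 K.
Only a fraction (1−α) is absorbed and it's spread over 4πR², so ΔF = (1−α)ΔS/4 = 6.336 W m⁻².
The Planck feedback parameter is 4σT_e³ = 2.659 W m⁻²/K.
So ΔT₀ = 6.336/2.659 = 2.38 K.

2.4 kelvin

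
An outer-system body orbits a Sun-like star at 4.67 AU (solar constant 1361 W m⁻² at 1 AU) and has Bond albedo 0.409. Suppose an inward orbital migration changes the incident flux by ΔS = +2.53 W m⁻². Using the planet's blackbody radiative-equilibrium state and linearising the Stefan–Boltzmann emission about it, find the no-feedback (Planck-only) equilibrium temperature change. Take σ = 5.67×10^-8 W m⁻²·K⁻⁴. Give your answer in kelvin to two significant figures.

1.1 K

Flux at the orbit: S = 1361/(4.67)² = 62.41 W m⁻².
The baseline emission temperature is T_e = 112.9 K.
ΔF = Δ[S(1−α)]/4 = (1−0.409)·+2.53/4 = 0.3738 W m⁻².
Linearising σT⁴ gives d(σT⁴)/dT = 4σT_e³ = 0.3266 W m⁻² per K.
So ΔT₀ = 0.3738/0.3266 = 1.14 K.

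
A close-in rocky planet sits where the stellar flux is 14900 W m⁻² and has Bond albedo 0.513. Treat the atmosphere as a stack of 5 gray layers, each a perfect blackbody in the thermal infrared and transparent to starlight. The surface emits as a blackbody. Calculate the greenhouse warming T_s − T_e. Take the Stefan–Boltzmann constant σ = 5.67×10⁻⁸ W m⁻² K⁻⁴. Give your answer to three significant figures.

239 K

OLR = S(1−α)/4 = 1814 W m⁻²; the top layer radiates at T_e = 422.9 K.
T_s = (N+1)^(1/4)·T_e = 661.9 K.
Warming: T_s − T_e = 239.0 K.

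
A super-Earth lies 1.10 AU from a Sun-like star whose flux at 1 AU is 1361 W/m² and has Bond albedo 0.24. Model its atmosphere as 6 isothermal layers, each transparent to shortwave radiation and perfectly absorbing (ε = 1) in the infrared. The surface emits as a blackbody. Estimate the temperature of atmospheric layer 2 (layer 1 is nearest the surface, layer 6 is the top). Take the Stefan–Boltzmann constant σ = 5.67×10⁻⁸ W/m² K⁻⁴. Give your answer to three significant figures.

371 K

Irradiance scales as 1/d², so S = 1361 W/m² × (1/1.10)² = 1125 W/m².
The effective emission temperature is T_e = [S(1−α)/(4σ)]^¼ = 247.8 K.
In the N-layer model, layer k (counted from the surface) has T_k = (N+1−k)^(1/4)·T_e.
With k = 2: T_2 = (6+1−2)^¼·247.8 K = 370.5 K.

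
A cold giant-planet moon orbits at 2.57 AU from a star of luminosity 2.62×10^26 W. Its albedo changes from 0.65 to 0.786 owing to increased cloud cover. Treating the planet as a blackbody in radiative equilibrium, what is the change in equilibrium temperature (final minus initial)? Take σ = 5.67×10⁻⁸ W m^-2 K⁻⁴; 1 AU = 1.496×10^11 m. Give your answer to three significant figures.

d = 2.57 × 1.496×10^11 m = 3.845×10^11 m.
Flux at the orbit: S = L/(4πd²) = 2.62×10^26/(4π·(3.84×10^11)²) = 141.0 W m^-2.
Before: T₁ = [141.0·0.35/(4σ)]^(1/4) = 121.5 K.
Final:   T₂ = [S(1−0.786)/(4σ)]^(1/4) = 107.4 K.
Change: 107.4 − 121.5 = -14.06 K.

-14.1 K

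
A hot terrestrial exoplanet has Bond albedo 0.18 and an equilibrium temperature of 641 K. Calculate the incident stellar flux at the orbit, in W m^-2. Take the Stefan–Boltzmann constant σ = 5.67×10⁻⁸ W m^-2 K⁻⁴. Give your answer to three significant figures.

46700 W m^-2

From S(1−α)/4 = σT⁴: S = 4σT⁴/(1−α).
The emitted flux is σT⁴ = 9572 W m^-2.
S = 4·9572/0.82 = 46690 W m^-2.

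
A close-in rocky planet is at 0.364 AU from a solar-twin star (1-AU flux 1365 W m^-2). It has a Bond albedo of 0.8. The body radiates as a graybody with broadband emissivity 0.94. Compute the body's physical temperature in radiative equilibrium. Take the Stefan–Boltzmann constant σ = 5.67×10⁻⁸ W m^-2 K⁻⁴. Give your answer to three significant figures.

By the inverse-square law, S = 1365/0.364² = 10300 W m^-2.
Absorbed flux (global mean): S(1−α)/4 = 10300·0.2/4 = 515.1 W m^-2.
Equating to εσT⁴ with ε = 0.94: T = (515.1/0.94σ)^(1/4) = 313.5 K.

314 K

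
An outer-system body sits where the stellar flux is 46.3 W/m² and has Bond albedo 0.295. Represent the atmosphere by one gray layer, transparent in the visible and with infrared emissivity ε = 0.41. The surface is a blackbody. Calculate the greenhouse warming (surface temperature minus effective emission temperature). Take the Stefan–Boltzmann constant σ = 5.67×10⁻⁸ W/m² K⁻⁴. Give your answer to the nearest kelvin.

6 K

At the top of the atmosphere, σT_e⁴ = S(1−α)/4 = 8.160 W/m², giving T_e = 109.5 K.
The surface balance (absorbed SW + ε·downward IR = σT_s⁴) with T_a⁴ = T_s⁴/2 reduces to T_s = T_e·[2/(2−ε)]^¼ = 116.0 K.
Greenhouse warming: T_s − T_e = 6.466 K.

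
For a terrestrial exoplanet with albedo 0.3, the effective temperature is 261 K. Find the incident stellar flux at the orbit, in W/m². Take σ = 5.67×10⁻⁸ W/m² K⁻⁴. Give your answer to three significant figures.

From S(1−α)/4 = σT⁴: S = 4σT⁴/(1−α).
σT⁴ = 5.67×10⁻⁸·(261)⁴ = 263.1 W/m².
So S = 4×263.1/(1−0.3) = 1504 W/m².

1500 W/m²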